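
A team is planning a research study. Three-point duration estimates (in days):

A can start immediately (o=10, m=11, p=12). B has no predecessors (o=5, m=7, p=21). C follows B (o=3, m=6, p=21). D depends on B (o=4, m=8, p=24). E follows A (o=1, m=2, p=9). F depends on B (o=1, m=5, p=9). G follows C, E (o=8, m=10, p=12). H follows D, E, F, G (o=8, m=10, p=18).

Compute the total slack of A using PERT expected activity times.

te_A = (10 + 4·11 + 12)/6 = 66/6 = 11
te_B = (5 + 4·7 + 21)/6 = 54/6 = 9
te_C = (3 + 4·6 + 21)/6 = 48/6 = 8
te_D = (4 + 4·8 + 24)/6 = 60/6 = 10
te_E = (1 + 4·2 + 9)/6 = 18/6 = 3
te_F = (1 + 4·5 + 9)/6 = 30/6 = 5
te_G = (8 + 4·10 + 12)/6 = 60/6 = 10
te_H = (8 + 4·10 + 18)/6 = 66/6 = 11

Forward pass:
ES_A = 0; EF_A = 11
ES_B = 0; EF_B = 9
ES_C = 9; EF_C = 9+8 = 17
ES_D = 9; EF_D = 9+10 = 19
ES_E = 11; EF_E = 11+3 = 14
ES_F = 9; EF_F = 9+5 = 14
ES_G = max(EF_C=17, EF_E=14) = 17; EF_G = 17+10 = 27
ES_H = max(EF_D=19, EF_E=14, EF_F=14, EF_G=27) = 27; EF_H = 27+11 = 38
Expected project duration μ = 38 days. Critical path: B → C → G → H.

Backward pass:
LF_H = 38; LS_H = 38−11 = 27
LF_G = LS_H = 27; LS_G = 27−10 = 17
LF_F = LS_H = 27; LS_F = 27−5 = 22
LF_E = min(LS_G=17, LS_H=27) = 17; LS_E = 17−3 = 14
LF_D = LS_H = 27; LS_D = 27−10 = 17
LF_C = LS_G = 17; LS_C = 17−8 = 9
LF_B = min(LS_C=9, LS_D=17, LS_F=22) = 9; LS_B = 9−9 = 0
LF_A = LS_E = 14; LS_A = 14−11 = 3
Slack_A = LS_A − ES_A = 3 − 0 = 3

3 days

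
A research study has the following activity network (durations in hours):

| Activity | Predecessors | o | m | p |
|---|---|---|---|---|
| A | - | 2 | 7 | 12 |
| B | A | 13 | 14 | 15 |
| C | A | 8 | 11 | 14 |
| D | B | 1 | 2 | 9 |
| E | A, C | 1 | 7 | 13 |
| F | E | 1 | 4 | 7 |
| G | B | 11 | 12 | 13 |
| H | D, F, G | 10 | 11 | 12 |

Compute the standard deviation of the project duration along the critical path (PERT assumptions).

te_A = (2 + 4·7 + 12)/6 = 42/6 = 7; σ²_A = ((12−2)/6)² = 2.778
te_B = (13 + 4·14 + 15)/6 = 84/6 = 14; σ²_B = ((15−13)/6)² = 0.111
te_C = (8 + 4·11 + 14)/6 = 66/6 = 11; σ²_C = ((14−8)/6)² = 1.000
te_D = (1 + 4·2 + 9)/6 = 18/6 = 3; σ²_D = ((9−1)/6)² = 1.778
te_E = (1 + 4·7 + 13)/6 = 42/6 = 7; σ²_E = ((13−1)/6)² = 4.000
te_F = (1 + 4·4 + 7)/6 = 24/6 = 4; σ²_F = ((7−1)/6)² = 1.000
te_G = (11 + 4·12 + 13)/6 = 72/6 = 12; σ²_G = ((13−11)/6)² = 0.111
te_H = (10 + 4·11 + 12)/6 = 66/6 = 11; σ²_H = ((12−10)/6)² = 0.111

Forward pass:
ES_A = 0; EF_A = 7
ES_B = 7; EF_B = 7+14 = 21
ES_C = 7; EF_C = 7+11 = 18
ES_D = 21; EF_D = 21+3 = 24
ES_E = max(EF_A=7, EF_C=18) = 18; EF_E = 18+7 = 25
ES_F = 25; EF_F = 25+4 = 29
ES_G = 21; EF_G = 21+12 = 33
ES_H = max(EF_D=24, EF_F=29, EF_G=33) = 33; EF_H = 33+11 = 44
Expected project duration μ = 44 hours. Critical path: A → B → G → H.

Variance along critical path = 2.778 + 0.111 + 0.111 + 0.111 = 3.111
σ = √3.111 = 1.764 hours

1.76 hours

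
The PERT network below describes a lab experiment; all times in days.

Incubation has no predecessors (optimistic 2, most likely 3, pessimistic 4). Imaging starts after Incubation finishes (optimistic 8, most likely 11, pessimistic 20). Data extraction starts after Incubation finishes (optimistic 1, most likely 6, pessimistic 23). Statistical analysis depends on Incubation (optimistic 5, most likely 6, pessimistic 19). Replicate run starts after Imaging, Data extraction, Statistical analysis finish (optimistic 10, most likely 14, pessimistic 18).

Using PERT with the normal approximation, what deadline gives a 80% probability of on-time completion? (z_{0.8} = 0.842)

te_Incubation = (2 + 4·3 + 4)/6 = 18/6 = 3; σ²_Incubation = ((4−2)/6)² = 0.111
te_Imaging = (8 + 4·11 + 20)/6 = 72/6 = 12; σ²_Imaging = ((20−8)/6)² = 4.000
te_Data extraction = (1 + 4·6 + 23)/6 = 48/6 = 8; σ²_Data extraction = ((23−1)/6)² = 13.444
te_Statistical analysis = (5 + 4·6 + 19)/6 = 48/6 = 8; σ²_Statistical analysis = ((19−5)/6)² = 5.444
te_Replicate run = (10 + 4·14 + 18)/6 = 84/6 = 14; σ²_Replicate run = ((18−10)/6)² = 1.778

Forward pass:
ES_Incubation = 0; EF_Incubation = 3
ES_Imaging = 3; EF_Imaging = 3+12 = 15
ES_Data extraction = 3; EF_Data extraction = 3+8 = 11
ES_Statistical analysis = 3; EF_Statistical analysis = 3+8 = 11
ES_Replicate run = max(EF_Imaging=15, EF_Data extraction=11, EF_Statistical analysis=11) = 15; EF_Replicate run = 15+14 = 29
Expected project duration μ = 29 days. Critical path: Incubation → Imaging → Replicate run.

Variance along critical path = 0.111 + 4.000 + 1.778 = 5.889; σ = 2.427 days.
D = μ + z·σ = 29 + 0.842·2.427 = 31.0 days

31.0 days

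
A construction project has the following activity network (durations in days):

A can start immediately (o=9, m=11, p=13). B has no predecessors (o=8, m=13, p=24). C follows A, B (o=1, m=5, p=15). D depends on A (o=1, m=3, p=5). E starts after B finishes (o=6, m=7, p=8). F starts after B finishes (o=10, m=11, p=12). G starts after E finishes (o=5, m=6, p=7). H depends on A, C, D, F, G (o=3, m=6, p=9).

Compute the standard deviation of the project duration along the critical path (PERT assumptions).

2.89 days

te_A = (9 + 4·11 + 13)/6 = 66/6 = 11; σ²_A = ((13−9)/6)² = 0.444
te_B = (8 + 4·13 + 24)/6 = 84/6 = 14; σ²_B = ((24−8)/6)² = 7.111
te_C = (1 + 4·5 + 15)/6 = 36/6 = 6; σ²_C = ((15−1)/6)² = 5.444
te_D = (1 + 4·3 + 5)/6 = 18/6 = 3; σ²_D = ((5−1)/6)² = 0.444
te_E = (6 + 4·7 + 8)/6 = 42/6 = 7; σ²_E = ((8−6)/6)² = 0.111
te_F = (10 + 4·11 + 12)/6 = 66/6 = 11; σ²_F = ((12−10)/6)² = 0.111
te_G = (5 + 4·6 + 7)/6 = 36/6 = 6; σ²_G = ((7−5)/6)² = 0.111
te_H = (3 + 4·6 + 9)/6 = 36/6 = 6; σ²_H = ((9−3)/6)² = 1.000

Forward pass:
ES_A = 0; EF_A = 11
ES_B = 0; EF_B = 14
ES_C = max(EF_A=11, EF_B=14) = 14; EF_C = 14+6 = 20
ES_D = 11; EF_D = 11+3 = 14
ES_E = 14; EF_E = 14+7 = 21
ES_F = 14; EF_F = 14+11 = 25
ES_G = 21; EF_G = 21+6 = 27
ES_H = max(EF_A=11, EF_C=20, EF_D=14, EF_F=25, EF_G=27) = 27; EF_H = 27+6 = 33
Expected project duration μ = 33 days. Critical path: B → E → G → H.

Variance along critical path = 7.111 + 0.111 + 0.111 + 1.000 = 8.333
σ = √8.333 = 2.887 days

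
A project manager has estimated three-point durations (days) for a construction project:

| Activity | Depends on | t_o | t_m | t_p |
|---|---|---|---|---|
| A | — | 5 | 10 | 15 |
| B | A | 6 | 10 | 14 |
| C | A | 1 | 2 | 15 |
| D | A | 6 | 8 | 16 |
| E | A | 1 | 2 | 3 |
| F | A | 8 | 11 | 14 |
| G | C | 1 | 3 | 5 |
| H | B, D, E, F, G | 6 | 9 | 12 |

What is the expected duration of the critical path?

te_A = (5 + 4·10 + 15)/6 = 60/6 = 10
te_B = (6 + 4·10 + 14)/6 = 60/6 = 10
te_C = (1 + 4·2 + 15)/6 = 24/6 = 4
te_D = (6 + 4·8 + 16)/6 = 54/6 = 9
te_E = (1 + 4·2 + 3)/6 = 12/6 = 2
te_F = (8 + 4·11 + 14)/6 = 66/6 = 11
te_G = (1 + 4·3 + 5)/6 = 18/6 = 3
te_H = (6 + 4·9 + 12)/6 = 54/6 = 9

Forward pass:
ES_A = 0; EF_A = 10
ES_B = 10; EF_B = 10+10 = 20
ES_C = 10; EF_C = 10+4 = 14
ES_D = 10; EF_D = 10+9 = 19
ES_E = 10; EF_E = 10+2 = 12
ES_F = 10; EF_F = 10+11 = 21
ES_G = 14; EF_G = 14+3 = 17
ES_H = max(EF_B=20, EF_D=19, EF_E=12, EF_F=21, EF_G=17) = 21; EF_H = 21+9 = 30
Expected project duration μ = 30 days. Critical path: A → F → H.

30 days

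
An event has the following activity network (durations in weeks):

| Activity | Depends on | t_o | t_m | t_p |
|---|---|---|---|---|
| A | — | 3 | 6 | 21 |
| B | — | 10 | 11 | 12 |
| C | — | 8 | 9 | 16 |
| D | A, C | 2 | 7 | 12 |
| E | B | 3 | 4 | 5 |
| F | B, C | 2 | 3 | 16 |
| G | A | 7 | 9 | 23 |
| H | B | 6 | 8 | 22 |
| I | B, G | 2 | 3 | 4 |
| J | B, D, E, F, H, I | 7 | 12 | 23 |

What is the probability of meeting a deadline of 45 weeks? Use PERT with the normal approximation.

0.981

te_A = (3 + 4·6 + 21)/6 = 48/6 = 8; σ²_A = ((21−3)/6)² = 9.000
te_B = (10 + 4·11 + 12)/6 = 66/6 = 11; σ²_B = ((12−10)/6)² = 0.111
te_C = (8 + 4·9 + 16)/6 = 60/6 = 10; σ²_C = ((16−8)/6)² = 1.778
te_D = (2 + 4·7 + 12)/6 = 42/6 = 7; σ²_D = ((12−2)/6)² = 2.778
te_E = (3 + 4·4 + 5)/6 = 24/6 = 4; σ²_E = ((5−3)/6)² = 0.111
te_F = (2 + 4·3 + 16)/6 = 30/6 = 5; σ²_F = ((16−2)/6)² = 5.444
te_G = (7 + 4·9 + 23)/6 = 66/6 = 11; σ²_G = ((23−7)/6)² = 7.111
te_H = (6 + 4·8 + 22)/6 = 60/6 = 10; σ²_H = ((22−6)/6)² = 7.111
te_I = (2 + 4·3 + 4)/6 = 18/6 = 3; σ²_I = ((4−2)/6)² = 0.111
te_J = (7 + 4·12 + 23)/6 = 78/6 = 13; σ²_J = ((23−7)/6)² = 7.111

Forward pass:
ES_A = 0; EF_A = 8
ES_B = 0; EF_B = 11
ES_C = 0; EF_C = 10
ES_D = max(EF_A=8, EF_C=10) = 10; EF_D = 10+7 = 17
ES_E = 11; EF_E = 11+4 = 15
ES_F = max(EF_B=11, EF_C=10) = 11; EF_F = 11+5 = 16
ES_G = 8; EF_G = 8+11 = 19
ES_H = 11; EF_H = 11+10 = 21
ES_I = max(EF_B=11, EF_G=19) = 19; EF_I = 19+3 = 22
ES_J = max(EF_B=11, EF_D=17, EF_E=15, EF_F=16, EF_H=21, EF_I=22) = 22; EF_J = 22+13 = 35
Expected project duration μ = 35 weeks. Critical path: A → G → I → J.

Variance along critical path = 9.000 + 7.111 + 0.111 + 7.111 = 23.333; σ = √23.333 = 4.830 weeks.
Z = (45 − 35) / 4.830 = 2.070
P(T ≤ 45) = Φ(2.070) ≈ 0.981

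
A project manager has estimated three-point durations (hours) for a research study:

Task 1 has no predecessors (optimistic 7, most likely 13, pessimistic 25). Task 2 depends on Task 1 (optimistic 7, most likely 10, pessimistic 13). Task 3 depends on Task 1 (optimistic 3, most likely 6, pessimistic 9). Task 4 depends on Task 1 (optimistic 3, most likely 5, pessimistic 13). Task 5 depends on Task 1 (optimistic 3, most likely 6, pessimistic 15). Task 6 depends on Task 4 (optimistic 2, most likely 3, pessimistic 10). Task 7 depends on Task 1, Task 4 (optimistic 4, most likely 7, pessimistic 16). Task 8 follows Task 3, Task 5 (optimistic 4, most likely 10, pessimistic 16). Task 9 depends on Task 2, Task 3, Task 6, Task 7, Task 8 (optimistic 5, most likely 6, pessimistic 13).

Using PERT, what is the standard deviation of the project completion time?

4.33 hours

te_Task 1 = (7 + 4·13 + 25)/6 = 84/6 = 14; σ²_Task 1 = ((25−7)/6)² = 9.000
te_Task 2 = (7 + 4·10 + 13)/6 = 60/6 = 10; σ²_Task 2 = ((13−7)/6)² = 1.000
te_Task 3 = (3 + 4·6 + 9)/6 = 36/6 = 6; σ²_Task 3 = ((9−3)/6)² = 1.000
te_Task 4 = (3 + 4·5 + 13)/6 = 36/6 = 6; σ²_Task 4 = ((13−3)/6)² = 2.778
te_Task 5 = (3 + 4·6 + 15)/6 = 42/6 = 7; σ²_Task 5 = ((15−3)/6)² = 4.000
te_Task 6 = (2 + 4·3 + 10)/6 = 24/6 = 4; σ²_Task 6 = ((10−2)/6)² = 1.778
te_Task 7 = (4 + 4·7 + 16)/6 = 48/6 = 8; σ²_Task 7 = ((16−4)/6)² = 4.000
te_Task 8 = (4 + 4·10 + 16)/6 = 60/6 = 10; σ²_Task 8 = ((16−4)/6)² = 4.000
te_Task 9 = (5 + 4·6 + 13)/6 = 42/6 = 7; σ²_Task 9 = ((13−5)/6)² = 1.778

Forward pass:
ES_Task 1 = 0; EF_Task 1 = 14
ES_Task 2 = 14; EF_Task 2 = 14+10 = 24
ES_Task 3 = 14; EF_Task 3 = 14+6 = 20
ES_Task 4 = 14; EF_Task 4 = 14+6 = 20
ES_Task 5 = 14; EF_Task 5 = 14+7 = 21
ES_Task 6 = 20; EF_Task 6 = 20+4 = 24
ES_Task 7 = max(EF_Task 1=14, EF_Task 4=20) = 20; EF_Task 7 = 20+8 = 28
ES_Task 8 = max(EF_Task 3=20, EF_Task 5=21) = 21; EF_Task 8 = 21+10 = 31
ES_Task 9 = max(EF_Task 2=24, EF_Task 3=20, EF_Task 6=24, EF_Task 7=28, EF_Task 8=31) = 31; EF_Task 9 = 31+7 = 38
Expected project duration μ = 38 hours. Critical path: Task 1 → Task 5 → Task 8 → Task 9.

Variance along critical path = 9.000 + 4.000 + 4.000 + 1.778 = 18.778
σ = √18.778 = 4.333 hours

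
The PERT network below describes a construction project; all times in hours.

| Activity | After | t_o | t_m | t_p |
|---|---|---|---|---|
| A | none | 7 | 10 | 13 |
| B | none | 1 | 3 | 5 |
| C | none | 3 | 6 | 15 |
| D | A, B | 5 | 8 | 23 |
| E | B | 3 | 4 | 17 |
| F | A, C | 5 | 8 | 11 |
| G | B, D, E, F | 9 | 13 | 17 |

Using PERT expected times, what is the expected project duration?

33 hours

te_A = (7 + 4·10 + 13)/6 = 60/6 = 10
te_B = (1 + 4·3 + 5)/6 = 18/6 = 3
te_C = (3 + 4·6 + 15)/6 = 42/6 = 7
te_D = (5 + 4·8 + 23)/6 = 60/6 = 10
te_E = (3 + 4·4 + 17)/6 = 36/6 = 6
te_F = (5 + 4·8 + 11)/6 = 48/6 = 8
te_G = (9 + 4·13 + 17)/6 = 78/6 = 13

Forward pass:
ES_A = 0; EF_A = 10
ES_B = 0; EF_B = 3
ES_C = 0; EF_C = 7
ES_D = max(EF_A=10, EF_B=3) = 10; EF_D = 10+10 = 20
ES_E = 3; EF_E = 3+6 = 9
ES_F = max(EF_A=10, EF_C=7) = 10; EF_F = 10+8 = 18
ES_G = max(EF_B=3, EF_D=20, EF_E=9, EF_F=18) = 20; EF_G = 20+13 = 33
Expected project duration μ = 33 hours. Critical path: A → D → G.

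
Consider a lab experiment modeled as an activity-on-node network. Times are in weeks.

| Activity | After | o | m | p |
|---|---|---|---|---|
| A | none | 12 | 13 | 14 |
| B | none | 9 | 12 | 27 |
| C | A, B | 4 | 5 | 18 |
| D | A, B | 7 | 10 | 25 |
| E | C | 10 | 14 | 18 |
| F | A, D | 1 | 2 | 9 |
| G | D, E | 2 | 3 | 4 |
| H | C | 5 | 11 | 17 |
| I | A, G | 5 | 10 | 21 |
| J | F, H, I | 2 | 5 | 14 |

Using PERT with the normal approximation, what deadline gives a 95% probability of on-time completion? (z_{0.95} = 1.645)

te_A = (12 + 4·13 + 14)/6 = 78/6 = 13; σ²_A = ((14−12)/6)² = 0.111
te_B = (9 + 4·12 + 27)/6 = 84/6 = 14; σ²_B = ((27−9)/6)² = 9.000
te_C = (4 + 4·5 + 18)/6 = 42/6 = 7; σ²_C = ((18−4)/6)² = 5.444
te_D = (7 + 4·10 + 25)/6 = 72/6 = 12; σ²_D = ((25−7)/6)² = 9.000
te_E = (10 + 4·14 + 18)/6 = 84/6 = 14; σ²_E = ((18−10)/6)² = 1.778
te_F = (1 + 4·2 + 9)/6 = 18/6 = 3; σ²_F = ((9−1)/6)² = 1.778
te_G = (2 + 4·3 + 4)/6 = 18/6 = 3; σ²_G = ((4−2)/6)² = 0.111
te_H = (5 + 4·11 + 17)/6 = 66/6 = 11; σ²_H = ((17−5)/6)² = 4.000
te_I = (5 + 4·10 + 21)/6 = 66/6 = 11; σ²_I = ((21−5)/6)² = 7.111
te_J = (2 + 4·5 + 14)/6 = 36/6 = 6; σ²_J = ((14−2)/6)² = 4.000

Forward pass:
ES_A = 0; EF_A = 13
ES_B = 0; EF_B = 14
ES_C = max(EF_A=13, EF_B=14) = 14; EF_C = 14+7 = 21
ES_D = max(EF_A=13, EF_B=14) = 14; EF_D = 14+12 = 26
ES_E = 21; EF_E = 21+14 = 35
ES_F = max(EF_A=13, EF_D=26) = 26; EF_F = 26+3 = 29
ES_G = max(EF_D=26, EF_E=35) = 35; EF_G = 35+3 = 38
ES_H = 21; EF_H = 21+11 = 32
ES_I = max(EF_A=13, EF_G=38) = 38; EF_I = 38+11 = 49
ES_J = max(EF_F=29, EF_H=32, EF_I=49) = 49; EF_J = 49+6 = 55
Expected project duration μ = 55 weeks. Critical path: B → C → E → G → I → J.

Variance along critical path = 9.000 + 5.444 + 1.778 + 0.111 + 7.111 + 4.000 = 27.444; σ = 5.239 weeks.
D = μ + z·σ = 55 + 1.645·5.239 = 63.6 weeks

63.6 weeks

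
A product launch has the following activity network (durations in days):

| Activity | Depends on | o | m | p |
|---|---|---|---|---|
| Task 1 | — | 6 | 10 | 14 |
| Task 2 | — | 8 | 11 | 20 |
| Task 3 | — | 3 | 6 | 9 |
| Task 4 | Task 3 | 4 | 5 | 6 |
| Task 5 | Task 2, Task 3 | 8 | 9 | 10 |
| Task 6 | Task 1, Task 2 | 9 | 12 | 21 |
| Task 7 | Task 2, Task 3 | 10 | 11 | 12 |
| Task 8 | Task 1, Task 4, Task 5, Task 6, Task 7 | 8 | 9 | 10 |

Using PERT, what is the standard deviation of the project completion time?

te_Task 1 = (6 + 4·10 + 14)/6 = 60/6 = 10; σ²_Task 1 = ((14−6)/6)² = 1.778
te_Task 2 = (8 + 4·11 + 20)/6 = 72/6 = 12; σ²_Task 2 = ((20−8)/6)² = 4.000
te_Task 3 = (3 + 4·6 + 9)/6 = 36/6 = 6; σ²_Task 3 = ((9−3)/6)² = 1.000
te_Task 4 = (4 + 4·5 + 6)/6 = 30/6 = 5; σ²_Task 4 = ((6−4)/6)² = 0.111
te_Task 5 = (8 + 4·9 + 10)/6 = 54/6 = 9; σ²_Task 5 = ((10−8)/6)² = 0.111
te_Task 6 = (9 + 4·12 + 21)/6 = 78/6 = 13; σ²_Task 6 = ((21−9)/6)² = 4.000
te_Task 7 = (10 + 4·11 + 12)/6 = 66/6 = 11; σ²_Task 7 = ((12−10)/6)² = 0.111
te_Task 8 = (8 + 4·9 + 10)/6 = 54/6 = 9; σ²_Task 8 = ((10−8)/6)² = 0.111

Forward pass:
ES_Task 1 = 0; EF_Task 1 = 10
ES_Task 2 = 0; EF_Task 2 = 12
ES_Task 3 = 0; EF_Task 3 = 6
ES_Task 4 = 6; EF_Task 4 = 6+5 = 11
ES_Task 5 = max(EF_Task 2=12, EF_Task 3=6) = 12; EF_Task 5 = 12+9 = 21
ES_Task 6 = max(EF_Task 1=10, EF_Task 2=12) = 12; EF_Task 6 = 12+13 = 25
ES_Task 7 = max(EF_Task 2=12, EF_Task 3=6) = 12; EF_Task 7 = 12+11 = 23
ES_Task 8 = max(EF_Task 1=10, EF_Task 4=11, EF_Task 5=21, EF_Task 6=25, EF_Task 7=23) = 25; EF_Task 8 = 25+9 = 34
Expected project duration μ = 34 days. Critical path: Task 2 → Task 6 → Task 8.

Variance along critical path = 4.000 + 4.000 + 0.111 = 8.111
σ = √8.111 = 2.848 days

2.85 days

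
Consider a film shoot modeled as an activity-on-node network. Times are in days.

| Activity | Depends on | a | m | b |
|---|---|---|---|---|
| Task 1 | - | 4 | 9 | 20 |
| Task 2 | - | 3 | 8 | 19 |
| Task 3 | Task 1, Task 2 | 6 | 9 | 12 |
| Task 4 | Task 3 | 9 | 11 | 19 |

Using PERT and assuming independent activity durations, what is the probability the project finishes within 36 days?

0.935

te_Task 1 = (4 + 4·9 + 20)/6 = 60/6 = 10; σ²_Task 1 = ((20−4)/6)² = 7.111
te_Task 2 = (3 + 4·8 + 19)/6 = 54/6 = 9; σ²_Task 2 = ((19−3)/6)² = 7.111
te_Task 3 = (6 + 4·9 + 12)/6 = 54/6 = 9; σ²_Task 3 = ((12−6)/6)² = 1.000
te_Task 4 = (9 + 4·11 + 19)/6 = 72/6 = 12; σ²_Task 4 = ((19−9)/6)² = 2.778

Forward pass:
ES_Task 1 = 0; EF_Task 1 = 10
ES_Task 2 = 0; EF_Task 2 = 9
ES_Task 3 = max(EF_Task 1=10, EF_Task 2=9) = 10; EF_Task 3 = 10+9 = 19
ES_Task 4 = 19; EF_Task 4 = 19+12 = 31
Expected project duration μ = 31 days. Critical path: Task 1 → Task 3 → Task 4.

Variance along critical path = 7.111 + 1.000 + 2.778 = 10.889; σ = √10.889 = 3.300 days.
Z = (36 − 31) / 3.300 = 1.515
P(T ≤ 36) = Φ(1.515) ≈ 0.935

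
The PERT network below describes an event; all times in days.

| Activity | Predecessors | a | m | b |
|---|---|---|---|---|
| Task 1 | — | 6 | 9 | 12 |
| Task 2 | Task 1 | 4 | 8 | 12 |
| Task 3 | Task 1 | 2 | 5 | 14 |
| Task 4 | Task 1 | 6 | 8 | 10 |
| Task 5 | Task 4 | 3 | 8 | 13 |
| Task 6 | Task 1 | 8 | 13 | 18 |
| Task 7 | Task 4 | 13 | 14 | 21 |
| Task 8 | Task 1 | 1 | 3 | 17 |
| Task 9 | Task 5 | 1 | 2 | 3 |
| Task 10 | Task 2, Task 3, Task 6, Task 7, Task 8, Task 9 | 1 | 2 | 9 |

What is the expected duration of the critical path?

35 days

te_Task 1 = (6 + 4·9 + 12)/6 = 54/6 = 9
te_Task 2 = (4 + 4·8 + 12)/6 = 48/6 = 8
te_Task 3 = (2 + 4·5 + 14)/6 = 36/6 = 6
te_Task 4 = (6 + 4·8 + 10)/6 = 48/6 = 8
te_Task 5 = (3 + 4·8 + 13)/6 = 48/6 = 8
te_Task 6 = (8 + 4·13 + 18)/6 = 78/6 = 13
te_Task 7 = (13 + 4·14 + 21)/6 = 90/6 = 15
te_Task 8 = (1 + 4·3 + 17)/6 = 30/6 = 5
te_Task 9 = (1 + 4·2 + 3)/6 = 12/6 = 2
te_Task 10 = (1 + 4·2 + 9)/6 = 18/6 = 3

Forward pass:
ES_Task 1 = 0; EF_Task 1 = 9
ES_Task 2 = 9; EF_Task 2 = 9+8 = 17
ES_Task 3 = 9; EF_Task 3 = 9+6 = 15
ES_Task 4 = 9; EF_Task 4 = 9+8 = 17
ES_Task 5 = 17; EF_Task 5 = 17+8 = 25
ES_Task 6 = 9; EF_Task 6 = 9+13 = 22
ES_Task 7 = 17; EF_Task 7 = 17+15 = 32
ES_Task 8 = 9; EF_Task 8 = 9+5 = 14
ES_Task 9 = 25; EF_Task 9 = 25+2 = 27
ES_Task 10 = max(EF_Task 2=17, EF_Task 3=15, EF_Task 6=22, EF_Task 7=32, EF_Task 8=14, EF_Task 9=27) = 32; EF_Task 10 = 32+3 = 35
Expected project duration μ = 35 days. Critical path: Task 1 → Task 4 → Task 7 → Task 10.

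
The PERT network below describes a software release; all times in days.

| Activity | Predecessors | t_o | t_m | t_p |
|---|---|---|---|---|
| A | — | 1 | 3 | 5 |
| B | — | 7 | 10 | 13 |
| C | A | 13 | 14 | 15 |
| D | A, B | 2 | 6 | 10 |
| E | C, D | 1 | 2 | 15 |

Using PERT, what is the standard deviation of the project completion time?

2.45 days

te_A = (1 + 4·3 + 5)/6 = 18/6 = 3; σ²_A = ((5−1)/6)² = 0.444
te_B = (7 + 4·10 + 13)/6 = 60/6 = 10; σ²_B = ((13−7)/6)² = 1.000
te_C = (13 + 4·14 + 15)/6 = 84/6 = 14; σ²_C = ((15−13)/6)² = 0.111
te_D = (2 + 4·6 + 10)/6 = 36/6 = 6; σ²_D = ((10−2)/6)² = 1.778
te_E = (1 + 4·2 + 15)/6 = 24/6 = 4; σ²_E = ((15−1)/6)² = 5.444

Forward pass:
ES_A = 0; EF_A = 3
ES_B = 0; EF_B = 10
ES_C = 3; EF_C = 3+14 = 17
ES_D = max(EF_A=3, EF_B=10) = 10; EF_D = 10+6 = 16
ES_E = max(EF_C=17, EF_D=16) = 17; EF_E = 17+4 = 21
Expected project duration μ = 21 days. Critical path: A → C → E.

Variance along critical path = 0.444 + 0.111 + 5.444 = 6.000
σ = √6.000 = 2.449 days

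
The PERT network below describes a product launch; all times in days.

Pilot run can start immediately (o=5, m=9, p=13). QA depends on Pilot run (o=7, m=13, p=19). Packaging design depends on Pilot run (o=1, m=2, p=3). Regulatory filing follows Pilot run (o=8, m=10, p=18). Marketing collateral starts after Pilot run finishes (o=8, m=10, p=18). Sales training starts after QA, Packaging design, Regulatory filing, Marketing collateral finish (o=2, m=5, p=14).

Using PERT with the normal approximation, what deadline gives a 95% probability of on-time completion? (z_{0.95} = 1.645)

te_Pilot run = (5 + 4·9 + 13)/6 = 54/6 = 9; σ²_Pilot run = ((13−5)/6)² = 1.778
te_QA = (7 + 4·13 + 19)/6 = 78/6 = 13; σ²_QA = ((19−7)/6)² = 4.000
te_Packaging design = (1 + 4·2 + 3)/6 = 12/6 = 2; σ²_Packaging design = ((3−1)/6)² = 0.111
te_Regulatory filing = (8 + 4·10 + 18)/6 = 66/6 = 11; σ²_Regulatory filing = ((18−8)/6)² = 2.778
te_Marketing collateral = (8 + 4·10 + 18)/6 = 66/6 = 11; σ²_Marketing collateral = ((18−8)/6)² = 2.778
te_Sales training = (2 + 4·5 + 14)/6 = 36/6 = 6; σ²_Sales training = ((14−2)/6)² = 4.000

Forward pass:
ES_Pilot run = 0; EF_Pilot run = 9
ES_QA = 9; EF_QA = 9+13 = 22
ES_Packaging design = 9; EF_Packaging design = 9+2 = 11
ES_Regulatory filing = 9; EF_Regulatory filing = 9+11 = 20
ES_Marketing collateral = 9; EF_Marketing collateral = 9+11 = 20
ES_Sales training = max(EF_QA=22, EF_Packaging design=11, EF_Regulatory filing=20, EF_Marketing collateral=20) = 22; EF_Sales training = 22+6 = 28
Expected project duration μ = 28 days. Critical path: Pilot run → QA → Sales training.

Variance along critical path = 1.778 + 4.000 + 4.000 = 9.778; σ = 3.127 days.
D = μ + z·σ = 28 + 1.645·3.127 = 33.1 days

33.1 days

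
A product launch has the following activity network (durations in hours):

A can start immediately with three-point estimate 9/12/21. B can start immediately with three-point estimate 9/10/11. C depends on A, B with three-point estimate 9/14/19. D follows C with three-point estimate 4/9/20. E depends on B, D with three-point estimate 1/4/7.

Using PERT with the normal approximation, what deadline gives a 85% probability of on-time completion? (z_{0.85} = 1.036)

45.0 hours

te_A = (9 + 4·12 + 21)/6 = 78/6 = 13; σ²_A = ((21−9)/6)² = 4.000
te_B = (9 + 4·10 + 11)/6 = 60/6 = 10; σ²_B = ((11−9)/6)² = 0.111
te_C = (9 + 4·14 + 19)/6 = 84/6 = 14; σ²_C = ((19−9)/6)² = 2.778
te_D = (4 + 4·9 + 20)/6 = 60/6 = 10; σ²_D = ((20−4)/6)² = 7.111
te_E = (1 + 4·4 + 7)/6 = 24/6 = 4; σ²_E = ((7−1)/6)² = 1.000

Forward pass:
ES_A = 0; EF_A = 13
ES_B = 0; EF_B = 10
ES_C = max(EF_A=13, EF_B=10) = 13; EF_C = 13+14 = 27
ES_D = 27; EF_D = 27+10 = 37
ES_E = max(EF_B=10, EF_D=37) = 37; EF_E = 37+4 = 41
Expected project duration μ = 41 hours. Critical path: A → C → D → E.

Variance along critical path = 4.000 + 2.778 + 7.111 + 1.000 = 14.889; σ = 3.859 hours.
D = μ + z·σ = 41 + 1.036·3.859 = 45.0 hours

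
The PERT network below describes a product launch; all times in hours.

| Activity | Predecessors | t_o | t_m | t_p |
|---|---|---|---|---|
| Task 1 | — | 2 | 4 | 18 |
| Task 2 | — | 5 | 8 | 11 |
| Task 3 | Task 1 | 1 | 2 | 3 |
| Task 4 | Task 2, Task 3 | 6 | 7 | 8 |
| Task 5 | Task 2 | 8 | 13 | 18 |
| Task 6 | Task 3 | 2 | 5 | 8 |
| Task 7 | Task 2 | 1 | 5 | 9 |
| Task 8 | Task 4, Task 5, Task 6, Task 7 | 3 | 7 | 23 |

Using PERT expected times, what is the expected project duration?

te_Task 1 = (2 + 4·4 + 18)/6 = 36/6 = 6
te_Task 2 = (5 + 4·8 + 11)/6 = 48/6 = 8
te_Task 3 = (1 + 4·2 + 3)/6 = 12/6 = 2
te_Task 4 = (6 + 4·7 + 8)/6 = 42/6 = 7
te_Task 5 = (8 + 4·13 + 18)/6 = 78/6 = 13
te_Task 6 = (2 + 4·5 + 8)/6 = 30/6 = 5
te_Task 7 = (1 + 4·5 + 9)/6 = 30/6 = 5
te_Task 8 = (3 + 4·7 + 23)/6 = 54/6 = 9

Forward pass:
ES_Task 1 = 0; EF_Task 1 = 6
ES_Task 2 = 0; EF_Task 2 = 8
ES_Task 3 = 6; EF_Task 3 = 6+2 = 8
ES_Task 4 = max(EF_Task 2=8, EF_Task 3=8) = 8; EF_Task 4 = 8+7 = 15
ES_Task 5 = 8; EF_Task 5 = 8+13 = 21
ES_Task 6 = 8; EF_Task 6 = 8+5 = 13
ES_Task 7 = 8; EF_Task 7 = 8+5 = 13
ES_Task 8 = max(EF_Task 4=15, EF_Task 5=21, EF_Task 6=13, EF_Task 7=13) = 21; EF_Task 8 = 21+9 = 30
Expected project duration μ = 30 hours. Critical path: Task 2 → Task 5 → Task 8.

30 hours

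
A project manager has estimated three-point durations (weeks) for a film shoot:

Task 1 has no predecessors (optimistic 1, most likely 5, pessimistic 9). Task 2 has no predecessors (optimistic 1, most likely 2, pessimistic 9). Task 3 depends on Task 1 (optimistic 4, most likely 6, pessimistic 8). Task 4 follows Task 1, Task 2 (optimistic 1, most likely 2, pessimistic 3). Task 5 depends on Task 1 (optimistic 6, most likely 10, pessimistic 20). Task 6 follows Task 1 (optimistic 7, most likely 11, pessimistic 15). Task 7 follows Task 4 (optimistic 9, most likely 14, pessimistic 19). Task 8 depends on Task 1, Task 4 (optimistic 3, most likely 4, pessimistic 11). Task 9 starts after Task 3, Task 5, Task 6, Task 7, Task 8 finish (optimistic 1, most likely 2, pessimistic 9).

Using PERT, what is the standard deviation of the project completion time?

te_Task 1 = (1 + 4·5 + 9)/6 = 30/6 = 5; σ²_Task 1 = ((9−1)/6)² = 1.778
te_Task 2 = (1 + 4·2 + 9)/6 = 18/6 = 3; σ²_Task 2 = ((9−1)/6)² = 1.778
te_Task 3 = (4 + 4·6 + 8)/6 = 36/6 = 6; σ²_Task 3 = ((8−4)/6)² = 0.444
te_Task 4 = (1 + 4·2 + 3)/6 = 12/6 = 2; σ²_Task 4 = ((3−1)/6)² = 0.111
te_Task 5 = (6 + 4·10 + 20)/6 = 66/6 = 11; σ²_Task 5 = ((20−6)/6)² = 5.444
te_Task 6 = (7 + 4·11 + 15)/6 = 66/6 = 11; σ²_Task 6 = ((15−7)/6)² = 1.778
te_Task 7 = (9 + 4·14 + 19)/6 = 84/6 = 14; σ²_Task 7 = ((19−9)/6)² = 2.778
te_Task 8 = (3 + 4·4 + 11)/6 = 30/6 = 5; σ²_Task 8 = ((11−3)/6)² = 1.778
te_Task 9 = (1 + 4·2 + 9)/6 = 18/6 = 3; σ²_Task 9 = ((9−1)/6)² = 1.778

Forward pass:
ES_Task 1 = 0; EF_Task 1 = 5
ES_Task 2 = 0; EF_Task 2 = 3
ES_Task 3 = 5; EF_Task 3 = 5+6 = 11
ES_Task 4 = max(EF_Task 1=5, EF_Task 2=3) = 5; EF_Task 4 = 5+2 = 7
ES_Task 5 = 5; EF_Task 5 = 5+11 = 16
ES_Task 6 = 5; EF_Task 6 = 5+11 = 16
ES_Task 7 = 7; EF_Task 7 = 7+14 = 21
ES_Task 8 = max(EF_Task 1=5, EF_Task 4=7) = 7; EF_Task 8 = 7+5 = 12
ES_Task 9 = max(EF_Task 3=11, EF_Task 5=16, EF_Task 6=16, EF_Task 7=21, EF_Task 8=12) = 21; EF_Task 9 = 21+3 = 24
Expected project duration μ = 24 weeks. Critical path: Task 1 → Task 4 → Task 7 → Task 9.

Variance along critical path = 1.778 + 0.111 + 2.778 + 1.778 = 6.444
σ = √6.444 = 2.539 weeks

2.54 weeks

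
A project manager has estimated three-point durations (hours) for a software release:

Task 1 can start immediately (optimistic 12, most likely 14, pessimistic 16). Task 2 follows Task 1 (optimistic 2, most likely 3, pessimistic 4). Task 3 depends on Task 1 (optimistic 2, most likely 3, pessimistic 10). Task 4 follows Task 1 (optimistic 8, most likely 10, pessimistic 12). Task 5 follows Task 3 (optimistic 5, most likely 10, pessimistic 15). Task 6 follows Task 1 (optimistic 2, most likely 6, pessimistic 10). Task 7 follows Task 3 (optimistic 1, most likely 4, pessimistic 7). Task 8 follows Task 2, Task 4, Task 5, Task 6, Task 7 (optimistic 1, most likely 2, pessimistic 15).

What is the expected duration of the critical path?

32 hours

te_Task 1 = (12 + 4·14 + 16)/6 = 84/6 = 14
te_Task 2 = (2 + 4·3 + 4)/6 = 18/6 = 3
te_Task 3 = (2 + 4·3 + 10)/6 = 24/6 = 4
te_Task 4 = (8 + 4·10 + 12)/6 = 60/6 = 10
te_Task 5 = (5 + 4·10 + 15)/6 = 60/6 = 10
te_Task 6 = (2 + 4·6 + 10)/6 = 36/6 = 6
te_Task 7 = (1 + 4·4 + 7)/6 = 24/6 = 4
te_Task 8 = (1 + 4·2 + 15)/6 = 24/6 = 4

Forward pass:
ES_Task 1 = 0; EF_Task 1 = 14
ES_Task 2 = 14; EF_Task 2 = 14+3 = 17
ES_Task 3 = 14; EF_Task 3 = 14+4 = 18
ES_Task 4 = 14; EF_Task 4 = 14+10 = 24
ES_Task 5 = 18; EF_Task 5 = 18+10 = 28
ES_Task 6 = 14; EF_Task 6 = 14+6 = 20
ES_Task 7 = 18; EF_Task 7 = 18+4 = 22
ES_Task 8 = max(EF_Task 2=17, EF_Task 4=24, EF_Task 5=28, EF_Task 6=20, EF_Task 7=22) = 28; EF_Task 8 = 28+4 = 32
Expected project duration μ = 32 hours. Critical path: Task 1 → Task 3 → Task 5 → Task 8.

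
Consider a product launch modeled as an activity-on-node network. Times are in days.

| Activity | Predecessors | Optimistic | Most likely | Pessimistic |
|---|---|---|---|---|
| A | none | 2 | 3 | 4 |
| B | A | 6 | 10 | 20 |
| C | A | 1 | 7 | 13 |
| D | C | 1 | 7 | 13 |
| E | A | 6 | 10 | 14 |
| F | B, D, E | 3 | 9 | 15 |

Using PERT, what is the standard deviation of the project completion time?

te_A = (2 + 4·3 + 4)/6 = 18/6 = 3; σ²_A = ((4−2)/6)² = 0.111
te_B = (6 + 4·10 + 20)/6 = 66/6 = 11; σ²_B = ((20−6)/6)² = 5.444
te_C = (1 + 4·7 + 13)/6 = 42/6 = 7; σ²_C = ((13−1)/6)² = 4.000
te_D = (1 + 4·7 + 13)/6 = 42/6 = 7; σ²_D = ((13−1)/6)² = 4.000
te_E = (6 + 4·10 + 14)/6 = 60/6 = 10; σ²_E = ((14−6)/6)² = 1.778
te_F = (3 + 4·9 + 15)/6 = 54/6 = 9; σ²_F = ((15−3)/6)² = 4.000

Forward pass:
ES_A = 0; EF_A = 3
ES_B = 3; EF_B = 3+11 = 14
ES_C = 3; EF_C = 3+7 = 10
ES_D = 10; EF_D = 10+7 = 17
ES_E = 3; EF_E = 3+10 = 13
ES_F = max(EF_B=14, EF_D=17, EF_E=13) = 17; EF_F = 17+9 = 26
Expected project duration μ = 26 days. Critical path: A → C → D → F.

Variance along critical path = 0.111 + 4.000 + 4.000 + 4.000 = 12.111
σ = √12.111 = 3.480 days

3.48 days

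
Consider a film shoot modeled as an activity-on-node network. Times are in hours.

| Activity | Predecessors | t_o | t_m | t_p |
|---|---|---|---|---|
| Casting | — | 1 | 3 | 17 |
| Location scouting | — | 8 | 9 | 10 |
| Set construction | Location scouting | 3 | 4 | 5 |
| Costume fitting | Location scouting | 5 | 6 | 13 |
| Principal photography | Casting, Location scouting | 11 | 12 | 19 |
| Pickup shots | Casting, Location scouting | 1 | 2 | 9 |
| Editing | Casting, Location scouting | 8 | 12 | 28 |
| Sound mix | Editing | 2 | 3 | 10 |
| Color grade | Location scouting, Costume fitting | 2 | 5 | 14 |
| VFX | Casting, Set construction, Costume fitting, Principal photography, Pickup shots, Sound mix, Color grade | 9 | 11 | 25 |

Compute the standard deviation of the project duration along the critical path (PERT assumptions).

te_Casting = (1 + 4·3 + 17)/6 = 30/6 = 5; σ²_Casting = ((17−1)/6)² = 7.111
te_Location scouting = (8 + 4·9 + 10)/6 = 54/6 = 9; σ²_Location scouting = ((10−8)/6)² = 0.111
te_Set construction = (3 + 4·4 + 5)/6 = 24/6 = 4; σ²_Set construction = ((5−3)/6)² = 0.111
te_Costume fitting = (5 + 4·6 + 13)/6 = 42/6 = 7; σ²_Costume fitting = ((13−5)/6)² = 1.778
te_Principal photography = (11 + 4·12 + 19)/6 = 78/6 = 13; σ²_Principal photography = ((19−11)/6)² = 1.778
te_Pickup shots = (1 + 4·2 + 9)/6 = 18/6 = 3; σ²_Pickup shots = ((9−1)/6)² = 1.778
te_Editing = (8 + 4·12 + 28)/6 = 84/6 = 14; σ²_Editing = ((28−8)/6)² = 11.111
te_Sound mix = (2 + 4·3 + 10)/6 = 24/6 = 4; σ²_Sound mix = ((10−2)/6)² = 1.778
te_Color grade = (2 + 4·5 + 14)/6 = 36/6 = 6; σ²_Color grade = ((14−2)/6)² = 4.000
te_VFX = (9 + 4·11 + 25)/6 = 78/6 = 13; σ²_VFX = ((25−9)/6)² = 7.111

Forward pass:
ES_Casting = 0; EF_Casting = 5
ES_Location scouting = 0; EF_Location scouting = 9
ES_Set construction = 9; EF_Set construction = 9+4 = 13
ES_Costume fitting = 9; EF_Costume fitting = 9+7 = 16
ES_Principal photography = max(EF_Casting=5, EF_Location scouting=9) = 9; EF_Principal photography = 9+13 = 22
ES_Pickup shots = max(EF_Casting=5, EF_Location scouting=9) = 9; EF_Pickup shots = 9+3 = 12
ES_Editing = max(EF_Casting=5, EF_Location scouting=9) = 9; EF_Editing = 9+14 = 23
ES_Sound mix = 23; EF_Sound mix = 23+4 = 27
ES_Color grade = max(EF_Location scouting=9, EF_Costume fitting=16) = 16; EF_Color grade = 16+6 = 22
ES_VFX = max(EF_Casting=5, EF_Set construction=13, EF_Costume fitting=16, EF_Principal photography=22, EF_Pickup shots=12, EF_Sound mix=27, EF_Color grade=22) = 27; EF_VFX = 27+13 = 40
Expected project duration μ = 40 hours. Critical path: Location scouting → Editing → Sound mix → VFX.

Variance along critical path = 0.111 + 11.111 + 1.778 + 7.111 = 20.111
σ = √20.111 = 4.485 hours

4.48 hours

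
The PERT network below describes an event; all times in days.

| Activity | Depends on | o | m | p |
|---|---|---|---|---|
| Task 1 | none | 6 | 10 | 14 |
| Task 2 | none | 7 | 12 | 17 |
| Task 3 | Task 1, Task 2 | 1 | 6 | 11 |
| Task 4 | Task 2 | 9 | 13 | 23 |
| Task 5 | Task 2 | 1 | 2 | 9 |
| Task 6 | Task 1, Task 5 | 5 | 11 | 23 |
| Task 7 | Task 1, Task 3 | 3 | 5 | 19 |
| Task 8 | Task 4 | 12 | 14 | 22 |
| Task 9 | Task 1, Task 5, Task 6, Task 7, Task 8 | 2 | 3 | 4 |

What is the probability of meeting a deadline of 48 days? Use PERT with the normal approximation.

te_Task 1 = (6 + 4·10 + 14)/6 = 60/6 = 10; σ²_Task 1 = ((14−6)/6)² = 1.778
te_Task 2 = (7 + 4·12 + 17)/6 = 72/6 = 12; σ²_Task 2 = ((17−7)/6)² = 2.778
te_Task 3 = (1 + 4·6 + 11)/6 = 36/6 = 6; σ²_Task 3 = ((11−1)/6)² = 2.778
te_Task 4 = (9 + 4·13 + 23)/6 = 84/6 = 14; σ²_Task 4 = ((23−9)/6)² = 5.444
te_Task 5 = (1 + 4·2 + 9)/6 = 18/6 = 3; σ²_Task 5 = ((9−1)/6)² = 1.778
te_Task 6 = (5 + 4·11 + 23)/6 = 72/6 = 12; σ²_Task 6 = ((23−5)/6)² = 9.000
te_Task 7 = (3 + 4·5 + 19)/6 = 42/6 = 7; σ²_Task 7 = ((19−3)/6)² = 7.111
te_Task 8 = (12 + 4·14 + 22)/6 = 90/6 = 15; σ²_Task 8 = ((22−12)/6)² = 2.778
te_Task 9 = (2 + 4·3 + 4)/6 = 18/6 = 3; σ²_Task 9 = ((4−2)/6)² = 0.111

Forward pass:
ES_Task 1 = 0; EF_Task 1 = 10
ES_Task 2 = 0; EF_Task 2 = 12
ES_Task 3 = max(EF_Task 1=10, EF_Task 2=12) = 12; EF_Task 3 = 12+6 = 18
ES_Task 4 = 12; EF_Task 4 = 12+14 = 26
ES_Task 5 = 12; EF_Task 5 = 12+3 = 15
ES_Task 6 = max(EF_Task 1=10, EF_Task 5=15) = 15; EF_Task 6 = 15+12 = 27
ES_Task 7 = max(EF_Task 1=10, EF_Task 3=18) = 18; EF_Task 7 = 18+7 = 25
ES_Task 8 = 26; EF_Task 8 = 26+15 = 41
ES_Task 9 = max(EF_Task 1=10, EF_Task 5=15, EF_Task 6=27, EF_Task 7=25, EF_Task 8=41) = 41; EF_Task 9 = 41+3 = 44
Expected project duration μ = 44 days. Critical path: Task 2 → Task 4 → Task 8 → Task 9.

Variance along critical path = 2.778 + 5.444 + 2.778 + 0.111 = 11.111; σ = √11.111 = 3.333 days.
Z = (48 − 44) / 3.333 = 1.200
P(T ≤ 48) = Φ(1.200) ≈ 0.885

0.885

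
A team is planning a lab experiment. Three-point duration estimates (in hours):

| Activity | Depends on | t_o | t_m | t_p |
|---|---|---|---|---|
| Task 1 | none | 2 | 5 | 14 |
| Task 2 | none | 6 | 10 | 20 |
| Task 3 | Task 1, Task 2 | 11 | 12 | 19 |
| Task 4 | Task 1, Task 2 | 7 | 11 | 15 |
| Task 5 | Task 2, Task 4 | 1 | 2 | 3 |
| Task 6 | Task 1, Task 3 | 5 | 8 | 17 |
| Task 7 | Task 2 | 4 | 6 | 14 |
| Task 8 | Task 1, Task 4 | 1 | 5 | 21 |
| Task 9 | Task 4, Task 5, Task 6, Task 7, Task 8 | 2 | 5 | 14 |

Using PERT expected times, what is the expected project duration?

39 hours

te_Task 1 = (2 + 4·5 + 14)/6 = 36/6 = 6
te_Task 2 = (6 + 4·10 + 20)/6 = 66/6 = 11
te_Task 3 = (11 + 4·12 + 19)/6 = 78/6 = 13
te_Task 4 = (7 + 4·11 + 15)/6 = 66/6 = 11
te_Task 5 = (1 + 4·2 + 3)/6 = 12/6 = 2
te_Task 6 = (5 + 4·8 + 17)/6 = 54/6 = 9
te_Task 7 = (4 + 4·6 + 14)/6 = 42/6 = 7
te_Task 8 = (1 + 4·5 + 21)/6 = 42/6 = 7
te_Task 9 = (2 + 4·5 + 14)/6 = 36/6 = 6

Forward pass:
ES_Task 1 = 0; EF_Task 1 = 6
ES_Task 2 = 0; EF_Task 2 = 11
ES_Task 3 = max(EF_Task 1=6, EF_Task 2=11) = 11; EF_Task 3 = 11+13 = 24
ES_Task 4 = max(EF_Task 1=6, EF_Task 2=11) = 11; EF_Task 4 = 11+11 = 22
ES_Task 5 = max(EF_Task 2=11, EF_Task 4=22) = 22; EF_Task 5 = 22+2 = 24
ES_Task 6 = max(EF_Task 1=6, EF_Task 3=24) = 24; EF_Task 6 = 24+9 = 33
ES_Task 7 = 11; EF_Task 7 = 11+7 = 18
ES_Task 8 = max(EF_Task 1=6, EF_Task 4=22) = 22; EF_Task 8 = 22+7 = 29
ES_Task 9 = max(EF_Task 4=22, EF_Task 5=24, EF_Task 6=33, EF_Task 7=18, EF_Task 8=29) = 33; EF_Task 9 = 33+6 = 39
Expected project duration μ = 39 hours. Critical path: Task 2 → Task 3 → Task 6 → Task 9.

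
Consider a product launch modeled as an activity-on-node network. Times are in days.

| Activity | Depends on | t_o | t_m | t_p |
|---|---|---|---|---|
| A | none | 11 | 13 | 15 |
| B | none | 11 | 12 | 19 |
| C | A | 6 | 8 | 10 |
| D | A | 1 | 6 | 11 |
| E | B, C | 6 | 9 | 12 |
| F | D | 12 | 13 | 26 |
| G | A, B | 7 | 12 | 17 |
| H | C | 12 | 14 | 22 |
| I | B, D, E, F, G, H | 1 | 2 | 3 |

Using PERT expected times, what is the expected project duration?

38 days

te_A = (11 + 4·13 + 15)/6 = 78/6 = 13
te_B = (11 + 4·12 + 19)/6 = 78/6 = 13
te_C = (6 + 4·8 + 10)/6 = 48/6 = 8
te_D = (1 + 4·6 + 11)/6 = 36/6 = 6
te_E = (6 + 4·9 + 12)/6 = 54/6 = 9
te_F = (12 + 4·13 + 26)/6 = 90/6 = 15
te_G = (7 + 4·12 + 17)/6 = 72/6 = 12
te_H = (12 + 4·14 + 22)/6 = 90/6 = 15
te_I = (1 + 4·2 + 3)/6 = 12/6 = 2

Forward pass:
ES_A = 0; EF_A = 13
ES_B = 0; EF_B = 13
ES_C = 13; EF_C = 13+8 = 21
ES_D = 13; EF_D = 13+6 = 19
ES_E = max(EF_B=13, EF_C=21) = 21; EF_E = 21+9 = 30
ES_F = 19; EF_F = 19+15 = 34
ES_G = max(EF_A=13, EF_B=13) = 13; EF_G = 13+12 = 25
ES_H = 21; EF_H = 21+15 = 36
ES_I = max(EF_B=13, EF_D=19, EF_E=30, EF_F=34, EF_G=25, EF_H=36) = 36; EF_I = 36+2 = 38
Expected project duration μ = 38 days. Critical path: A → C → H → I.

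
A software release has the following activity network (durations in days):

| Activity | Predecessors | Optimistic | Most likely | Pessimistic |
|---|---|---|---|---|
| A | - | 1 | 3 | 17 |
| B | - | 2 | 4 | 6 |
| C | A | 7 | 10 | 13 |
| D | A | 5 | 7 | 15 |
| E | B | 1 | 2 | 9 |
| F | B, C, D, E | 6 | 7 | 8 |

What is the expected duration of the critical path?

te_A = (1 + 4·3 + 17)/6 = 30/6 = 5
te_B = (2 + 4·4 + 6)/6 = 24/6 = 4
te_C = (7 + 4·10 + 13)/6 = 60/6 = 10
te_D = (5 + 4·7 + 15)/6 = 48/6 = 8
te_E = (1 + 4·2 + 9)/6 = 18/6 = 3
te_F = (6 + 4·7 + 8)/6 = 42/6 = 7

Forward pass:
ES_A = 0; EF_A = 5
ES_B = 0; EF_B = 4
ES_C = 5; EF_C = 5+10 = 15
ES_D = 5; EF_D = 5+8 = 13
ES_E = 4; EF_E = 4+3 = 7
ES_F = max(EF_B=4, EF_C=15, EF_D=13, EF_E=7) = 15; EF_F = 15+7 = 22
Expected project duration μ = 22 days. Critical path: A → C → F.

22 days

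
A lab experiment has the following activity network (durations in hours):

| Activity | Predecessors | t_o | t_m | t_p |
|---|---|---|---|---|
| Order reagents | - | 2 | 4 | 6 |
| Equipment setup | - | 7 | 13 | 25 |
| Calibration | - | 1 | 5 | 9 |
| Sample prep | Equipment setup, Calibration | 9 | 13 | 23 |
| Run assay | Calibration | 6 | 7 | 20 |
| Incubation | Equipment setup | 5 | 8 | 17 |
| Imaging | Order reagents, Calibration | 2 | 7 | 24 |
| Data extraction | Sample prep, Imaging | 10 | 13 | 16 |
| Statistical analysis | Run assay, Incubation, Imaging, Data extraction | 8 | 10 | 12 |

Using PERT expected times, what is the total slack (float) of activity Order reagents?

te_Order reagents = (2 + 4·4 + 6)/6 = 24/6 = 4
te_Equipment setup = (7 + 4·13 + 25)/6 = 84/6 = 14
te_Calibration = (1 + 4·5 + 9)/6 = 30/6 = 5
te_Sample prep = (9 + 4·13 + 23)/6 = 84/6 = 14
te_Run assay = (6 + 4·7 + 20)/6 = 54/6 = 9
te_Incubation = (5 + 4·8 + 17)/6 = 54/6 = 9
te_Imaging = (2 + 4·7 + 24)/6 = 54/6 = 9
te_Data extraction = (10 + 4·13 + 16)/6 = 78/6 = 13
te_Statistical analysis = (8 + 4·10 + 12)/6 = 60/6 = 10

Forward pass:
ES_Order reagents = 0; EF_Order reagents = 4
ES_Equipment setup = 0; EF_Equipment setup = 14
ES_Calibration = 0; EF_Calibration = 5
ES_Sample prep = max(EF_Equipment setup=14, EF_Calibration=5) = 14; EF_Sample prep = 14+14 = 28
ES_Run assay = 5; EF_Run assay = 5+9 = 14
ES_Incubation = 14; EF_Incubation = 14+9 = 23
ES_Imaging = max(EF_Order reagents=4, EF_Calibration=5) = 5; EF_Imaging = 5+9 = 14
ES_Data extraction = max(EF_Sample prep=28, EF_Imaging=14) = 28; EF_Data extraction = 28+13 = 41
ES_Statistical analysis = max(EF_Run assay=14, EF_Incubation=23, EF_Imaging=14, EF_Data extraction=41) = 41; EF_Statistical analysis = 41+10 = 51
Expected project duration μ = 51 hours. Critical path: Equipment setup → Sample prep → Data extraction → Statistical analysis.

Backward pass:
LF_Statistical analysis = 51; LS_Statistical analysis = 51−10 = 41
LF_Data extraction = LS_Statistical analysis = 41; LS_Data extraction = 41−13 = 28
LF_Imaging = min(LS_Data extraction=28, LS_Statistical analysis=41) = 28; LS_Imaging = 28−9 = 19
LF_Incubation = LS_Statistical analysis = 41; LS_Incubation = 41−9 = 32
LF_Run assay = LS_Statistical analysis = 41; LS_Run assay = 41−9 = 32
LF_Sample prep = LS_Data extraction = 28; LS_Sample prep = 28−14 = 14
LF_Calibration = min(LS_Sample prep=14, LS_Run assay=32, LS_Imaging=19) = 14; LS_Calibration = 14−5 = 9
LF_Equipment setup = min(LS_Sample prep=14, LS_Incubation=32) = 14; LS_Equipment setup = 14−14 = 0
LF_Order reagents = LS_Imaging = 19; LS_Order reagents = 19−4 = 15
Slack_Order reagents = LS_Order reagents − ES_Order reagents = 15 − 0 = 15

15 hours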